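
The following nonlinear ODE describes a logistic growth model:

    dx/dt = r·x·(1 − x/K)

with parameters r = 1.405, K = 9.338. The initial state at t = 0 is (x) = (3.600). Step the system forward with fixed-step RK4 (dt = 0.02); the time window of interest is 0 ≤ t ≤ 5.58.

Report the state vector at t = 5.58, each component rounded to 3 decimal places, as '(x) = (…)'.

t=0.000: state=(3.600)
step 1 (dt=0.02): k1=(3.108), k2=(3.118), k3=(3.118), k4=(3.128); state += dt/6·(k1+2k2+2k3+k4)
t=0.020: state=(3.662)
t=0.040: state=(3.725)
t=0.060: state=(3.788)
continuing one RK4 step at a time; state shown every 10 steps (Δt=0.2):
t=0.200: state=(4.238)
t=0.400: state=(4.893)
t=0.600: state=(5.538)
t=0.800: state=(6.152)
t=1.000: state=(6.713)
t=1.200: state=(7.209)
t=1.400: state=(7.636)
t=1.600: state=(7.993)
t=1.800: state=(8.285)
t=2.000: state=(8.520)
t=2.200: state=(8.707)
t=2.400: state=(8.854)
t=2.600: state=(8.968)
t=2.800: state=(9.056)
t=3.000: state=(9.123)
t=3.200: state=(9.175)
t=3.400: state=(9.214)
t=3.600: state=(9.244)
t=3.800: state=(9.267)
t=4.000: state=(9.284)
t=4.200: state=(9.297)
t=4.400: state=(9.307)
t=4.600: state=(9.315)
t=4.800: state=(9.321)
t=5.000: state=(9.325)
t=5.200: state=(9.328)
t=5.400: state=(9.330)
t=5.580: state=(9.332)

(x) = (9.332)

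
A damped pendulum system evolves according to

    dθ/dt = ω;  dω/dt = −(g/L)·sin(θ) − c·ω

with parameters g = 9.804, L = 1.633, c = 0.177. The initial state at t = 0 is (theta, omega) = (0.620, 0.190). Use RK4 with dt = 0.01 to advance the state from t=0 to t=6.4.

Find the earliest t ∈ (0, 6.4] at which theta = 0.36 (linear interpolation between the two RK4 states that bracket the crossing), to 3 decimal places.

t = 0.461

t=0.000: state=(0.620, 0.190)
step 1 (dt=0.01): k1=(0.190, -3.522), k2=(0.172, -3.523), k3=(0.172, -3.523), k4=(0.155, -3.524); state += dt/6·(k1+2k2+2k3+k4)
t=0.010: state=(0.622, 0.155)
t=0.020: state=(0.623, 0.120)
t=0.030: state=(0.624, 0.084)
continuing one RK4 step at a time; state shown every 25 steps (Δt=0.25):
t=0.250: state=(0.559, -0.656)
t=0.460: state=(0.361, -1.190)
next step: t=0.470: state=(0.349, -1.209) — theta has crossed 0.36
linear interpolation between t=0.460 (0.36130) and t=0.470 (0.34930) → t≈0.461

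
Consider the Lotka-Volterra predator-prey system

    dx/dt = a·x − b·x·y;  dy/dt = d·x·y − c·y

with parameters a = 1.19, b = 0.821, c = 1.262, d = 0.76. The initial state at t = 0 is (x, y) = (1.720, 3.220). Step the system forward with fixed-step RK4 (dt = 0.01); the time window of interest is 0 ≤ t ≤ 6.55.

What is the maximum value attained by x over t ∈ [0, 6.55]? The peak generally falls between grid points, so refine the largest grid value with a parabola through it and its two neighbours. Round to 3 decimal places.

max x = 3.617

t=0.000: state=(1.720, 3.220)
step 1 (dt=0.01): k1=(-2.500, 0.146), k2=(-2.483, 0.115), k3=(-2.483, 0.115), k4=(-2.466, 0.085); state += dt/6·(k1+2k2+2k3+k4)
t=0.010: state=(1.695, 3.221)
t=0.020: state=(1.671, 3.222)
t=0.030: state=(1.647, 3.222)
continuing one RK4 step at a time; state shown every 25 steps (Δt=0.25):
t=0.250: state=(1.206, 3.090)
t=0.500: state=(0.890, 2.743)
t=0.750: state=(0.712, 2.326)
t=1.000: state=(0.620, 1.924)
t=1.250: state=(0.584, 1.572)
t=1.500: state=(0.587, 1.281)
t=1.750: state=(0.623, 1.048)
t=2.000: state=(0.690, 0.865)
t=2.250: state=(0.790, 0.726)
t=2.500: state=(0.927, 0.623)
t=2.750: state=(1.107, 0.551)
t=3.000: state=(1.337, 0.506)
t=3.250: state=(1.627, 0.489)
t=3.500: state=(1.980, 0.502)
t=3.750: state=(2.394, 0.554)
t=4.000: state=(2.847, 0.665)
t=4.250: state=(3.282, 0.869)
t=4.500: state=(3.577, 1.221)
t=4.750: state=(3.557, 1.765)
t=5.000: state=(3.112, 2.442)
t=5.250: state=(2.385, 3.008)
t=5.500: state=(1.683, 3.222)
t=5.750: state=(1.181, 3.074)
t=6.000: state=(0.876, 2.719)
t=6.250: state=(0.705, 2.301)
t=6.500: state=(0.617, 1.901)
t=6.550: state=(0.606, 1.826)
largest grid value and its neighbours: x(4.610)=3.61716, x(4.620)=3.61724, x(4.630)=3.61668
parabola through these three points peaks at t≈4.616 with x≈3.61729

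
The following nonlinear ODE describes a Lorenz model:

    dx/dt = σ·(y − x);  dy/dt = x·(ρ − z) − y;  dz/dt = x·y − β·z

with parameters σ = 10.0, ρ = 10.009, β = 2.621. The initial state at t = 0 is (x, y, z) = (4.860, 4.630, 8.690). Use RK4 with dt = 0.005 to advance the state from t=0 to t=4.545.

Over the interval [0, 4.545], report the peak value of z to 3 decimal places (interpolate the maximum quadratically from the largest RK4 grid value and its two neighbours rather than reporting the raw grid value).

t=0.000: state=(4.860, 4.630, 8.690)
step 1 (dt=0.005): k1=(-2.300, 1.780, -0.275), k2=(-2.198, 1.772, -0.278), k3=(-2.201, 1.772, -0.277), k4=(-2.101, 1.764, -0.279); state += dt/6·(k1+2k2+2k3+k4)
t=0.005: state=(4.849, 4.639, 8.689)
t=0.010: state=(4.839, 4.648, 8.687)
t=0.015: state=(4.830, 4.656, 8.686)
continuing one RK4 step at a time; state shown every 40 steps (Δt=0.2):
t=0.200: state=(4.843, 4.938, 8.737)
t=0.400: state=(5.009, 5.051, 9.038)
t=0.600: state=(4.972, 4.902, 9.236)
t=0.800: state=(4.806, 4.733, 9.115)
t=1.000: state=(4.739, 4.749, 8.894)
t=1.200: state=(4.826, 4.890, 8.852)
t=1.400: state=(4.935, 4.966, 9.004)
t=1.600: state=(4.930, 4.898, 9.130)
t=1.800: state=(4.841, 4.797, 9.084)
t=2.000: state=(4.792, 4.792, 8.958)
t=2.200: state=(4.832, 4.867, 8.918)
t=2.400: state=(4.896, 4.918, 8.994)
t=2.600: state=(4.903, 4.888, 9.072)
t=2.800: state=(4.856, 4.830, 9.058)
t=3.000: state=(4.823, 4.819, 8.989)
t=3.200: state=(4.840, 4.858, 8.958)
t=3.400: state=(4.876, 4.890, 8.994)
t=3.600: state=(4.885, 4.879, 9.041)
t=3.800: state=(4.861, 4.846, 9.040)
t=4.000: state=(4.840, 4.836, 9.002)
t=4.200: state=(4.846, 4.855, 8.981)
t=4.400: state=(4.867, 4.875, 8.997)
t=4.545: state=(4.874, 4.875, 9.018)
largest grid value and its neighbours: z(0.615)=9.23774, z(0.620)=9.23776, z(0.625)=9.23756
parabola through these three points peaks at t≈0.618 with z≈9.23778

max z = 9.238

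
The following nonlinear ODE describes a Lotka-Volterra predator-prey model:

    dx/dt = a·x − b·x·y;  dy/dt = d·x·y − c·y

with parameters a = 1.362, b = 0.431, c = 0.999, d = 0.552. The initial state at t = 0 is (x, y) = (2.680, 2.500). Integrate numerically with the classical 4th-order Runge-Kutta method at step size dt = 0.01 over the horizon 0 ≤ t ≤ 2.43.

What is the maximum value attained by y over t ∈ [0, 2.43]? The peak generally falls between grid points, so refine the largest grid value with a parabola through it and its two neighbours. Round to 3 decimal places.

t=0.000: state=(2.680, 2.500)
step 1 (dt=0.01): k1=(0.762, 1.201), k2=(0.757, 1.209), k3=(0.757, 1.209), k4=(0.751, 1.217); state += dt/6·(k1+2k2+2k3+k4)
t=0.010: state=(2.688, 2.512)
t=0.020: state=(2.695, 2.524)
t=0.030: state=(2.702, 2.537)
continuing one RK4 step at a time; state shown every 10 steps (Δt=0.1):
t=0.100: state=(2.750, 2.628)
t=0.200: state=(2.805, 2.773)
t=0.300: state=(2.843, 2.933)
t=0.400: state=(2.860, 3.106)
t=0.500: state=(2.855, 3.292)
t=0.600: state=(2.827, 3.485)
t=0.700: state=(2.776, 3.682)
t=0.800: state=(2.703, 3.876)
t=0.900: state=(2.611, 4.062)
t=1.000: state=(2.502, 4.233)
t=1.100: state=(2.381, 4.383)
t=1.200: state=(2.252, 4.508)
t=1.300: state=(2.121, 4.602)
t=1.400: state=(1.990, 4.665)
t=1.500: state=(1.863, 4.695)
t=1.600: state=(1.744, 4.693)
t=1.700: state=(1.633, 4.662)
t=1.800: state=(1.533, 4.604)
t=1.900: state=(1.443, 4.522)
t=2.000: state=(1.363, 4.422)
t=2.100: state=(1.294, 4.306)
t=2.200: state=(1.235, 4.178)
t=2.300: state=(1.186, 4.042)
t=2.400: state=(1.145, 3.900)
t=2.430: state=(1.134, 3.857)
largest grid value and its neighbours: y(1.530)=4.69781, y(1.540)=4.69809, y(1.550)=4.69807
parabola through these three points peaks at t≈1.544 with y≈4.69812

max y = 4.698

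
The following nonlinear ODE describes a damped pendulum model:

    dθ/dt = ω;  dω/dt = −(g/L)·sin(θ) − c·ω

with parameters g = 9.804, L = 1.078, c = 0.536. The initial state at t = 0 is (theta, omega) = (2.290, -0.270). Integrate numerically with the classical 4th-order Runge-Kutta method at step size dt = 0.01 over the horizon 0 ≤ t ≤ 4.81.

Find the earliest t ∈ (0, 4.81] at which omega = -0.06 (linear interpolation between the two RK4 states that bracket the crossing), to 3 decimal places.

t = 1.350

t=0.000: state=(2.290, -0.270)
step 1 (dt=0.01): k1=(-0.270, -6.697), k2=(-0.303, -6.688), k3=(-0.303, -6.689), k4=(-0.337, -6.680); state += dt/6·(k1+2k2+2k3+k4)
t=0.010: state=(2.287, -0.337)
t=0.020: state=(2.283, -0.404)
t=0.030: state=(2.279, -0.470)
continuing one RK4 step at a time; state shown every 20 steps (Δt=0.2):
t=0.200: state=(2.102, -1.618)
t=0.400: state=(1.635, -3.077)
t=0.600: state=(0.880, -4.374)
t=0.800: state=(-0.042, -4.599)
t=1.000: state=(-0.858, -3.359)
t=1.200: state=(-1.344, -1.468)
t=1.340: state=(-1.456, -0.151)
next step: t=1.350: state=(-1.457, -0.060) — omega has crossed -0.06
linear interpolation between t=1.340 (-0.15075) and t=1.350 (-0.05983) → t≈1.350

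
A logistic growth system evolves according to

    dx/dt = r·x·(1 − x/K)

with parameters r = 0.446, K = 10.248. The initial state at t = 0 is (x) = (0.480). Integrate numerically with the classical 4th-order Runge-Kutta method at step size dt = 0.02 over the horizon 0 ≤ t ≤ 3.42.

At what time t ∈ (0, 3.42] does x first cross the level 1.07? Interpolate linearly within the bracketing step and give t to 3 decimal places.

t=0.000: state=(0.480)
step 1 (dt=0.02): k1=(0.204), k2=(0.205), k3=(0.205), k4=(0.206); state += dt/6·(k1+2k2+2k3+k4)
t=0.020: state=(0.484)
t=0.040: state=(0.488)
t=0.060: state=(0.492)
continuing one RK4 step at a time; state shown every 10 steps (Δt=0.2):
t=0.200: state=(0.523)
t=0.400: state=(0.569)
t=0.600: state=(0.618)
t=0.800: state=(0.672)
t=1.000: state=(0.731)
t=1.200: state=(0.793)
t=1.400: state=(0.861)
t=1.600: state=(0.934)
t=1.800: state=(1.013)
t=1.920: state=(1.063)
next step: t=1.940: state=(1.071) — x has crossed 1.07
linear interpolation between t=1.920 (1.06273) and t=1.940 (1.07126) → t≈1.937

t = 1.937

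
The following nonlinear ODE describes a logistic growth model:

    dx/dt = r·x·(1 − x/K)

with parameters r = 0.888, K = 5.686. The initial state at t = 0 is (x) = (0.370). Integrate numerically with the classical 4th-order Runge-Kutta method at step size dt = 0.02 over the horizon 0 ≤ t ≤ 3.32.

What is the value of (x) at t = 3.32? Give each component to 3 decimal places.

(x) = (3.243)

t=0.000: state=(0.370)
step 1 (dt=0.02): k1=(0.307), k2=(0.310), k3=(0.310), k4=(0.312); state += dt/6·(k1+2k2+2k3+k4)
t=0.020: state=(0.376)
t=0.040: state=(0.382)
t=0.060: state=(0.389)
continuing one RK4 step at a time; state shown every 10 steps (Δt=0.2):
t=0.200: state=(0.436)
t=0.400: state=(0.514)
t=0.600: state=(0.603)
t=0.800: state=(0.705)
t=1.000: state=(0.823)
t=1.200: state=(0.956)
t=1.400: state=(1.105)
t=1.600: state=(1.272)
t=1.800: state=(1.456)
t=2.000: state=(1.656)
t=2.200: state=(1.872)
t=2.400: state=(2.102)
t=2.600: state=(2.342)
t=2.800: state=(2.590)
t=3.000: state=(2.842)
t=3.200: state=(3.093)
t=3.320: state=(3.243)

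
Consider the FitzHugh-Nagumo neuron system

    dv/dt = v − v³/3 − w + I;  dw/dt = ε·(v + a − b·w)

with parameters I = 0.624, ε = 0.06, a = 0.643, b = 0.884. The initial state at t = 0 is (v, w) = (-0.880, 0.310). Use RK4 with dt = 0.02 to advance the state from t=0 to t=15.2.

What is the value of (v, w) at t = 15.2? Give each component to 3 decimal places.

(v, w) = (-0.189, -0.115)

t=0.000: state=(-0.880, 0.310)
step 1 (dt=0.02): k1=(-0.339, -0.031), k2=(-0.339, -0.031), k3=(-0.339, -0.031), k4=(-0.340, -0.031); state += dt/6·(k1+2k2+2k3+k4)
t=0.020: state=(-0.887, 0.309)
t=0.040: state=(-0.894, 0.309)
t=0.060: state=(-0.900, 0.308)
continuing one RK4 step at a time; state shown every 25 steps (Δt=0.5):
t=0.500: state=(-1.050, 0.292)
t=1.000: state=(-1.203, 0.270)
t=1.500: state=(-1.315, 0.245)
t=2.000: state=(-1.382, 0.217)
t=2.500: state=(-1.414, 0.189)
t=3.000: state=(-1.423, 0.161)
t=3.500: state=(-1.417, 0.134)
t=4.000: state=(-1.403, 0.108)
t=4.500: state=(-1.384, 0.083)
t=5.000: state=(-1.362, 0.059)
t=5.500: state=(-1.339, 0.037)
t=6.000: state=(-1.314, 0.015)
t=6.500: state=(-1.288, -0.005)
t=7.000: state=(-1.261, -0.023)
t=7.500: state=(-1.233, -0.040)
t=8.000: state=(-1.205, -0.056)
t=8.500: state=(-1.175, -0.071)
t=9.000: state=(-1.144, -0.085)
t=9.500: state=(-1.111, -0.097)
t=10.000: state=(-1.077, -0.107)
t=10.500: state=(-1.040, -0.117)
t=11.000: state=(-1.001, -0.125)
t=11.500: state=(-0.957, -0.132)
t=12.000: state=(-0.909, -0.137)
t=12.500: state=(-0.854, -0.140)
t=13.000: state=(-0.790, -0.142)
t=13.500: state=(-0.712, -0.142)
t=14.000: state=(-0.613, -0.139)
t=14.500: state=(-0.480, -0.132)
t=15.000: state=(-0.290, -0.121)
t=15.200: state=(-0.189, -0.115)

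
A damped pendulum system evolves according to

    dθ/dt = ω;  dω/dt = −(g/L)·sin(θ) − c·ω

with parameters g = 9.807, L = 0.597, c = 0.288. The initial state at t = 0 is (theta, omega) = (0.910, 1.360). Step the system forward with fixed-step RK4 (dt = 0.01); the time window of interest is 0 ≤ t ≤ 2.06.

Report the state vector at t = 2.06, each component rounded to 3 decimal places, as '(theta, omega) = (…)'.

t=0.000: state=(0.910, 1.360)
step 1 (dt=0.01): k1=(1.360, -13.361), k2=(1.293, -13.410), k3=(1.293, -13.407), k4=(1.226, -13.452); state += dt/6·(k1+2k2+2k3+k4)
t=0.010: state=(0.923, 1.226)
t=0.020: state=(0.935, 1.091)
t=0.030: state=(0.945, 0.955)
continuing one RK4 step at a time; state shown every 10 steps (Δt=0.1):
t=0.100: state=(0.978, -0.001)
t=0.200: state=(0.911, -1.323)
t=0.300: state=(0.719, -2.472)
t=0.400: state=(0.428, -3.286)
t=0.500: state=(0.079, -3.599)
t=0.600: state=(-0.273, -3.336)
t=0.700: state=(-0.571, -2.570)
t=0.800: state=(-0.776, -1.477)
t=0.900: state=(-0.862, -0.241)
t=1.000: state=(-0.824, 0.986)
t=1.100: state=(-0.670, 2.067)
t=1.200: state=(-0.421, 2.854)
t=1.300: state=(-0.114, 3.203)
t=1.400: state=(0.203, 3.037)
t=1.500: state=(0.478, 2.403)
t=1.600: state=(0.672, 1.444)
t=1.700: state=(0.761, 0.327)
t=1.800: state=(0.737, -0.796)
t=1.900: state=(0.607, -1.791)
t=2.000: state=(0.388, -2.519)
t=2.060: state=(0.229, -2.773)

(theta, omega) = (0.229, -2.773)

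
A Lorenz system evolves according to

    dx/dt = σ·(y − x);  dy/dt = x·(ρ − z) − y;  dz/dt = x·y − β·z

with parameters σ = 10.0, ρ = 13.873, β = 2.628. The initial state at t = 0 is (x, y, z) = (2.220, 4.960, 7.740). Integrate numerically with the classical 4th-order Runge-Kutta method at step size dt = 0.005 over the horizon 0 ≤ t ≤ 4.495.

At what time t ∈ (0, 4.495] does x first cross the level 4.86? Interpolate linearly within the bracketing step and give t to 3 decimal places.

t=0.000: state=(2.220, 4.960, 7.740)
step 1 (dt=0.005): k1=(27.400, 8.655, -9.330), k2=(26.931, 9.107, -8.879), k3=(26.954, 9.096, -8.885), k4=(26.507, 9.541, -8.437); state += dt/6·(k1+2k2+2k3+k4)
t=0.005: state=(2.355, 5.006, 7.696)
t=0.010: state=(2.485, 5.055, 7.656)
t=0.015: state=(2.612, 5.109, 7.620)
t=0.115: state=(4.780, 6.861, 7.856)
next step: t=0.120: state=(4.884, 6.971, 7.920) — x has crossed 4.86
linear interpolation between t=0.115 (4.78015) and t=0.120 (4.88432) → t≈0.119

t = 0.119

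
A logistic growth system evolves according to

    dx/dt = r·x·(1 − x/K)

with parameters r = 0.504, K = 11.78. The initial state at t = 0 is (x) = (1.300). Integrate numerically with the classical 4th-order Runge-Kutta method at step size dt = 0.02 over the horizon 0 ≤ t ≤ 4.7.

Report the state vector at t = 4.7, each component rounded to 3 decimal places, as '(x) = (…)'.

t=0.000: state=(1.300)
step 1 (dt=0.02): k1=(0.583), k2=(0.585), k3=(0.585), k4=(0.587); state += dt/6·(k1+2k2+2k3+k4)
t=0.020: state=(1.312)
t=0.040: state=(1.323)
t=0.060: state=(1.335)
continuing one RK4 step at a time; state shown every 10 steps (Δt=0.2):
t=0.200: state=(1.421)
t=0.400: state=(1.552)
t=0.600: state=(1.693)
t=0.800: state=(1.845)
t=1.000: state=(2.007)
t=1.200: state=(2.180)
t=1.400: state=(2.365)
t=1.600: state=(2.561)
t=1.800: state=(2.769)
t=2.000: state=(2.988)
t=2.200: state=(3.219)
t=2.400: state=(3.460)
t=2.600: state=(3.711)
t=2.800: state=(3.972)
t=3.000: state=(4.242)
t=3.200: state=(4.519)
t=3.400: state=(4.803)
t=3.600: state=(5.092)
t=3.800: state=(5.385)
t=4.000: state=(5.681)
t=4.200: state=(5.977)
t=4.400: state=(6.274)
t=4.600: state=(6.568)
t=4.700: state=(6.714)

(x) = (6.714)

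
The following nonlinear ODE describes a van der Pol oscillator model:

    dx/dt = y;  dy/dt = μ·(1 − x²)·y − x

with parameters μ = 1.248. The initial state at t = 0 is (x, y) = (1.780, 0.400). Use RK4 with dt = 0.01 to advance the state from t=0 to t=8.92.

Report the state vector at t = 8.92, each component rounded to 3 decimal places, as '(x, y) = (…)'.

(x, y) = (0.305, -1.872)

t=0.000: state=(1.780, 0.400)
step 1 (dt=0.01): k1=(0.400, -2.862), k2=(0.386, -2.829), k3=(0.386, -2.829), k4=(0.372, -2.796); state += dt/6·(k1+2k2+2k3+k4)
t=0.010: state=(1.784, 0.372)
t=0.020: state=(1.787, 0.344)
t=0.030: state=(1.791, 0.317)
continuing one RK4 step at a time; state shown every 50 steps (Δt=0.5):
t=0.500: state=(1.739, -0.389)
t=1.000: state=(1.470, -0.666)
t=1.500: state=(1.064, -0.992)
t=2.000: state=(0.413, -1.717)
t=2.500: state=(-0.763, -2.910)
t=3.000: state=(-1.883, -1.011)
t=3.500: state=(-1.974, 0.289)
t=4.000: state=(-1.754, 0.546)
t=4.500: state=(-1.437, 0.732)
t=5.000: state=(-0.997, 1.075)
t=5.500: state=(-0.284, 1.899)
t=6.000: state=(0.982, 2.925)
t=6.500: state=(1.949, 0.660)
t=7.000: state=(1.954, -0.351)
t=7.500: state=(1.716, -0.570)
t=8.000: state=(1.386, -0.766)
t=8.500: state=(0.920, -1.148)
t=8.920: state=(0.305, -1.872)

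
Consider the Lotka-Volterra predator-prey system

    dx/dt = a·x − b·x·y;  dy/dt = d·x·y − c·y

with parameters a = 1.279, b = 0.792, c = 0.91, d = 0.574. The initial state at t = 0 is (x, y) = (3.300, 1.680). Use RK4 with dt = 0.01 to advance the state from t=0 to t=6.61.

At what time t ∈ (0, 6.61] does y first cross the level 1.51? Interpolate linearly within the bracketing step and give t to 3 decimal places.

t=0.000: state=(3.300, 1.680)
step 1 (dt=0.01): k1=(-0.170, 1.653), k2=(-0.192, 1.661), k3=(-0.192, 1.661), k4=(-0.213, 1.668); state += dt/6·(k1+2k2+2k3+k4)
t=0.010: state=(3.298, 1.697)
t=0.020: state=(3.296, 1.713)
t=0.030: state=(3.293, 1.730)
continuing one RK4 step at a time; state shown every 25 steps (Δt=0.25):
t=0.250: state=(3.119, 2.128)
t=0.500: state=(2.693, 2.578)
t=0.750: state=(2.147, 2.907)
t=1.000: state=(1.636, 3.035)
t=1.250: state=(1.240, 2.967)
t=1.500: state=(0.966, 2.765)
t=1.750: state=(0.790, 2.495)
t=2.000: state=(0.683, 2.208)
t=2.250: state=(0.624, 1.930)
t=2.500: state=(0.602, 1.678)
t=2.680: state=(0.603, 1.516)
next step: t=2.690: state=(0.604, 1.507) — y has crossed 1.51
linear interpolation between t=2.680 (1.51597) and t=2.690 (1.50745) → t≈2.687

t = 2.687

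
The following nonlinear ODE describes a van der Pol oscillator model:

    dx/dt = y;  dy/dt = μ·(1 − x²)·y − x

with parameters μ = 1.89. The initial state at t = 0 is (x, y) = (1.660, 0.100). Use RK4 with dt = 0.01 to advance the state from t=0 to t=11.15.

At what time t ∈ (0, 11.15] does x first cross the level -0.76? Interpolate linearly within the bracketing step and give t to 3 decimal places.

t=0.000: state=(1.660, 0.100)
step 1 (dt=0.01): k1=(0.100, -1.992), k2=(0.090, -1.960), k3=(0.090, -1.960), k4=(0.080, -1.928); state += dt/6·(k1+2k2+2k3+k4)
t=0.010: state=(1.661, 0.080)
t=0.020: state=(1.662, 0.061)
t=0.030: state=(1.662, 0.043)
continuing one RK4 step at a time; state shown every 50 steps (Δt=0.5):
t=0.500: state=(1.555, -0.399)
t=1.000: state=(1.301, -0.617)
t=1.500: state=(0.911, -1.003)
t=2.000: state=(0.166, -2.233)
t=2.310: state=(-0.753, -3.618)
next step: t=2.320: state=(-0.790, -3.638) — x has crossed -0.76
linear interpolation between t=2.310 (-0.75333) and t=2.320 (-0.78961) → t≈2.312

t = 2.312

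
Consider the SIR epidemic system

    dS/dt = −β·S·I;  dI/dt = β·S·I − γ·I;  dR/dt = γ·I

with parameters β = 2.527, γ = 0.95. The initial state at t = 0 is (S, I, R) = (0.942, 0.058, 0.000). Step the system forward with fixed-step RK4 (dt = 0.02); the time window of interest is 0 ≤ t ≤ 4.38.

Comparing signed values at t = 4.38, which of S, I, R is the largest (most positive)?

largest component: R

t=0.000: state=(0.942, 0.058, 0.000)
step 1 (dt=0.02): k1=(-0.138, 0.083, 0.055), k2=(-0.140, 0.084, 0.056), k3=(-0.140, 0.084, 0.056), k4=(-0.142, 0.085, 0.057); state += dt/6·(k1+2k2+2k3+k4)
t=0.020: state=(0.939, 0.060, 0.001)
t=0.040: state=(0.936, 0.061, 0.002)
t=0.060: state=(0.933, 0.063, 0.003)
continuing one RK4 step at a time; state shown every 10 steps (Δt=0.2):
t=0.200: state=(0.911, 0.077, 0.013)
t=0.400: state=(0.871, 0.099, 0.029)
t=0.600: state=(0.823, 0.126, 0.051)
t=0.800: state=(0.766, 0.156, 0.078)
t=1.000: state=(0.703, 0.187, 0.110)
t=1.200: state=(0.635, 0.217, 0.149)
t=1.400: state=(0.565, 0.243, 0.192)
t=1.600: state=(0.497, 0.263, 0.240)
t=1.800: state=(0.434, 0.275, 0.292)
t=2.000: state=(0.377, 0.279, 0.344)
t=2.200: state=(0.328, 0.275, 0.397)
t=2.400: state=(0.286, 0.266, 0.449)
t=2.600: state=(0.251, 0.252, 0.498)
t=2.800: state=(0.222, 0.234, 0.544)
t=3.000: state=(0.198, 0.215, 0.587)
t=3.200: state=(0.178, 0.196, 0.626)
t=3.400: state=(0.162, 0.177, 0.661)
t=3.600: state=(0.149, 0.158, 0.693)
t=3.800: state=(0.138, 0.140, 0.721)
t=4.000: state=(0.129, 0.124, 0.746)
t=4.200: state=(0.122, 0.109, 0.769)
t=4.380: state=(0.116, 0.097, 0.786)
compare at T: S=0.116, I=0.097, R=0.786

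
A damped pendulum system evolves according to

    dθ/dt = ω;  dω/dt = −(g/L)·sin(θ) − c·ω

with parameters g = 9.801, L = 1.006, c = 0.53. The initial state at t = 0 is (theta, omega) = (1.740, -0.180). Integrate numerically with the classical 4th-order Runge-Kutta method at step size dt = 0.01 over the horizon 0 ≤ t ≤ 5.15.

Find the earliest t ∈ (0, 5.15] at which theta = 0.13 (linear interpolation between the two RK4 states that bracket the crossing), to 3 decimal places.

t = 0.609

t=0.000: state=(1.740, -0.180)
step 1 (dt=0.01): k1=(-0.180, -9.508), k2=(-0.228, -9.484), k3=(-0.227, -9.485), k4=(-0.275, -9.461); state += dt/6·(k1+2k2+2k3+k4)
t=0.010: state=(1.738, -0.275)
t=0.020: state=(1.735, -0.369)
t=0.030: state=(1.730, -0.463)
continuing one RK4 step at a time; state shown every 20 steps (Δt=0.2):
t=0.200: state=(1.519, -2.000)
t=0.400: state=(0.958, -3.535)
t=0.600: state=(0.167, -4.144)
next step: t=0.610: state=(0.126, -4.137) — theta has crossed 0.13
linear interpolation between t=0.600 (0.16704) and t=0.610 (0.12563) → t≈0.609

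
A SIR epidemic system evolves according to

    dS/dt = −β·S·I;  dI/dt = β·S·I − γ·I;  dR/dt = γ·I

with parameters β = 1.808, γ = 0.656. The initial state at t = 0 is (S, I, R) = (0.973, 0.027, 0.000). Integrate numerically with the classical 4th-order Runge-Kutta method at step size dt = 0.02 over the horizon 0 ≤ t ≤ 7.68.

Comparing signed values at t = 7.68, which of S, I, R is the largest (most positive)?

largest component: R

t=0.000: state=(0.973, 0.027, 0.000)
step 1 (dt=0.02): k1=(-0.047, 0.030, 0.018), k2=(-0.048, 0.030, 0.018), k3=(-0.048, 0.030, 0.018), k4=(-0.049, 0.030, 0.018); state += dt/6·(k1+2k2+2k3+k4)
t=0.020: state=(0.972, 0.028, 0.000)
t=0.040: state=(0.971, 0.028, 0.001)
t=0.060: state=(0.970, 0.029, 0.001)
continuing one RK4 step at a time; state shown every 25 steps (Δt=0.5):
t=0.500: state=(0.942, 0.046, 0.012)
t=1.000: state=(0.892, 0.076, 0.032)
t=1.500: state=(0.817, 0.120, 0.063)
t=2.000: state=(0.716, 0.173, 0.111)
t=2.500: state=(0.598, 0.225, 0.177)
t=3.000: state=(0.479, 0.264, 0.257)
t=3.500: state=(0.374, 0.279, 0.347)
t=4.000: state=(0.291, 0.271, 0.438)
t=4.500: state=(0.230, 0.247, 0.523)
t=5.000: state=(0.187, 0.214, 0.599)
t=5.500: state=(0.156, 0.180, 0.664)
t=6.000: state=(0.135, 0.148, 0.717)
t=6.500: state=(0.119, 0.120, 0.761)
t=7.000: state=(0.108, 0.095, 0.796)
t=7.500: state=(0.100, 0.076, 0.824)
t=7.680: state=(0.098, 0.069, 0.833)
compare at T: S=0.098, I=0.069, R=0.833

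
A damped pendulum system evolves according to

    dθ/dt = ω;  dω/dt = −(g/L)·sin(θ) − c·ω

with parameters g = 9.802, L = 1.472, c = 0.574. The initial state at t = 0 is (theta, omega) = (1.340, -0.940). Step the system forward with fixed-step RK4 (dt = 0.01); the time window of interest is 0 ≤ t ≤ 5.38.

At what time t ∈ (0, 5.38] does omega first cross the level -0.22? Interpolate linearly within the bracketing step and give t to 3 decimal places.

t = 1.162

t=0.000: state=(1.340, -0.940)
step 1 (dt=0.01): k1=(-0.940, -5.943), k2=(-0.970, -5.919), k3=(-0.970, -5.918), k4=(-0.999, -5.894); state += dt/6·(k1+2k2+2k3+k4)
t=0.010: state=(1.330, -0.999)
t=0.020: state=(1.320, -1.058)
t=0.030: state=(1.309, -1.116)
continuing one RK4 step at a time; state shown every 20 steps (Δt=0.2):
t=0.200: state=(1.041, -2.009)
t=0.400: state=(0.562, -2.692)
t=0.600: state=(0.007, -2.743)
t=0.800: state=(-0.490, -2.129)
t=1.000: state=(-0.818, -1.116)
t=1.160: state=(-0.926, -0.231)
next step: t=1.170: state=(-0.928, -0.176) — omega has crossed -0.22
linear interpolation between t=1.160 (-0.23083) and t=1.170 (-0.17640) → t≈1.162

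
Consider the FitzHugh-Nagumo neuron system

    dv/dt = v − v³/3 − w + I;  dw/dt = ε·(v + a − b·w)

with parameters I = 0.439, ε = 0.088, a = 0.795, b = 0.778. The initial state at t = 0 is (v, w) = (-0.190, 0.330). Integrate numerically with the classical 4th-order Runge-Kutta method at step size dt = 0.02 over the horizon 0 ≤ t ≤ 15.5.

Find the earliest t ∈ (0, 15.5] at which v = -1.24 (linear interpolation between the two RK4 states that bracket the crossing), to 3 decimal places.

t = 2.967

t=0.000: state=(-0.190, 0.330)
step 1 (dt=0.02): k1=(-0.079, 0.031), k2=(-0.080, 0.031), k3=(-0.080, 0.031), k4=(-0.081, 0.030); state += dt/6·(k1+2k2+2k3+k4)
t=0.020: state=(-0.192, 0.331)
t=0.040: state=(-0.193, 0.331)
t=0.060: state=(-0.195, 0.332)
continuing one RK4 step at a time; state shown every 50 steps (Δt=1):
t=1.000: state=(-0.340, 0.354)
t=2.000: state=(-0.714, 0.355)
t=2.960: state=(-1.237, 0.318)
next step: t=2.980: state=(-1.246, 0.316) — v has crossed -1.24
linear interpolation between t=2.960 (-1.23672) and t=2.980 (-1.24636) → t≈2.967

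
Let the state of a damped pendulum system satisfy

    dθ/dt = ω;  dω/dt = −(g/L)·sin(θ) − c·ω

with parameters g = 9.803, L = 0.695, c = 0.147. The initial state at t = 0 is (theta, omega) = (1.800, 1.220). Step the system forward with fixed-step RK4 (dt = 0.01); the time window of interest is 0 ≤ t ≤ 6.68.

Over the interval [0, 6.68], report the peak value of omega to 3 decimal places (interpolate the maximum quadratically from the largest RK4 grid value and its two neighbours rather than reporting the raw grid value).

max omega = 5.431

t=0.000: state=(1.800, 1.220)
step 1 (dt=0.01): k1=(1.220, -13.915), k2=(1.150, -13.885), k3=(1.151, -13.887), k4=(1.081, -13.857); state += dt/6·(k1+2k2+2k3+k4)
t=0.010: state=(1.812, 1.081)
t=0.020: state=(1.822, 0.943)
t=0.030: state=(1.830, 0.805)
continuing one RK4 step at a time; state shown every 25 steps (Δt=0.25):
t=0.250: state=(1.679, -2.184)
t=0.500: state=(0.721, -5.278)
t=0.750: state=(-0.679, -5.130)
t=1.000: state=(-1.571, -1.827)
t=1.250: state=(-1.586, 1.688)
t=1.500: state=(-0.752, 4.797)
t=1.750: state=(0.557, 4.932)
t=2.000: state=(1.432, 1.824)
t=2.250: state=(1.445, -1.696)
t=2.500: state=(0.624, -4.624)
t=2.750: state=(-0.600, -4.473)
t=3.000: state=(-1.359, -1.385)
t=3.250: state=(-1.270, 2.066)
t=3.500: state=(-0.396, 4.583)
t=3.750: state=(0.732, 3.802)
t=4.000: state=(1.306, 0.643)
t=4.250: state=(1.046, -2.648)
t=4.500: state=(0.099, -4.458)
t=4.750: state=(-0.886, -2.912)
t=5.000: state=(-1.222, 0.298)
t=5.250: state=(-0.757, 3.262)
t=5.500: state=(0.228, 4.058)
t=5.750: state=(1.007, 1.823)
t=6.000: state=(1.068, -1.332)
t=6.250: state=(0.404, -3.683)
t=6.500: state=(-0.536, -3.292)
t=6.680: state=(-0.974, -1.452)
largest grid value and its neighbours: omega(1.620)=5.42448, omega(1.630)=5.43082, omega(1.640)=5.42952
parabola through these three points peaks at t≈1.633 with omega≈5.43124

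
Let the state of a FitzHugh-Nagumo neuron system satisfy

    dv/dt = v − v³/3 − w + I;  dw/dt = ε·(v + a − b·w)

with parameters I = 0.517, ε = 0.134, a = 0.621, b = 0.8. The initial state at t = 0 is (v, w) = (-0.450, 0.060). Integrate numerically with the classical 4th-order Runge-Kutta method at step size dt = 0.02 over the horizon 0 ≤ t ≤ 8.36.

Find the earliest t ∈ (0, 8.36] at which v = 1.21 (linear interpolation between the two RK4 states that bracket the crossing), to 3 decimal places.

t = 5.631

t=0.000: state=(-0.450, 0.060)
step 1 (dt=0.02): k1=(0.037, 0.016), k2=(0.038, 0.017), k3=(0.038, 0.017), k4=(0.038, 0.017); state += dt/6·(k1+2k2+2k3+k4)
t=0.020: state=(-0.449, 0.060)
t=0.040: state=(-0.448, 0.061)
t=0.060: state=(-0.448, 0.061)
continuing one RK4 step at a time; state shown every 25 steps (Δt=0.5):
t=0.500: state=(-0.429, 0.069)
t=1.000: state=(-0.404, 0.078)
t=1.500: state=(-0.372, 0.089)
t=2.000: state=(-0.330, 0.102)
t=2.500: state=(-0.274, 0.118)
t=3.000: state=(-0.195, 0.137)
t=3.500: state=(-0.081, 0.161)
t=4.000: state=(0.089, 0.193)
t=4.500: state=(0.343, 0.237)
t=5.000: state=(0.699, 0.299)
t=5.500: state=(1.111, 0.383)
t=5.620: state=(1.202, 0.406)
next step: t=5.640: state=(1.217, 0.410) — v has crossed 1.21
linear interpolation between t=5.620 (1.20215) and t=5.640 (1.21672) → t≈5.631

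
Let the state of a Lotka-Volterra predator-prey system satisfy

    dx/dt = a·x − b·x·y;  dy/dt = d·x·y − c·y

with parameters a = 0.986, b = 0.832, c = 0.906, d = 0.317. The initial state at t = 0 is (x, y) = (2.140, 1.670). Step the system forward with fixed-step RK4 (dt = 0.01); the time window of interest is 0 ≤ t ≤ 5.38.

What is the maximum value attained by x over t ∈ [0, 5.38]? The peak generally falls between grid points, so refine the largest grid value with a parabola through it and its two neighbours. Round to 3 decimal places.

max x = 4.417

t=0.000: state=(2.140, 1.670)
step 1 (dt=0.01): k1=(-0.863, -0.380), k2=(-0.858, -0.382), k3=(-0.858, -0.382), k4=(-0.853, -0.384); state += dt/6·(k1+2k2+2k3+k4)
t=0.010: state=(2.131, 1.666)
t=0.020: state=(2.123, 1.662)
t=0.030: state=(2.115, 1.658)
continuing one RK4 step at a time; state shown every 20 steps (Δt=0.2):
t=0.200: state=(1.987, 1.588)
t=0.400: state=(1.873, 1.497)
t=0.600: state=(1.792, 1.402)
t=0.800: state=(1.742, 1.308)
t=1.000: state=(1.720, 1.218)
t=1.200: state=(1.723, 1.133)
t=1.400: state=(1.749, 1.055)
t=1.600: state=(1.798, 0.985)
t=1.800: state=(1.869, 0.923)
t=2.000: state=(1.961, 0.869)
t=2.200: state=(2.075, 0.824)
t=2.400: state=(2.210, 0.787)
t=2.600: state=(2.368, 0.759)
t=2.800: state=(2.546, 0.740)
t=3.000: state=(2.744, 0.730)
t=3.200: state=(2.960, 0.730)
t=3.400: state=(3.191, 0.740)
t=3.600: state=(3.431, 0.761)
t=3.800: state=(3.672, 0.796)
t=4.000: state=(3.902, 0.844)
t=4.200: state=(4.109, 0.908)
t=4.400: state=(4.276, 0.988)
t=4.600: state=(4.383, 1.085)
t=4.800: state=(4.416, 1.197)
t=5.000: state=(4.363, 1.320)
t=5.200: state=(4.222, 1.446)
t=5.380: state=(4.026, 1.555)
largest grid value and its neighbours: x(4.770)=4.41664, x(4.780)=4.41674, x(4.790)=4.41661
parabola through these three points peaks at t≈4.779 with x≈4.41674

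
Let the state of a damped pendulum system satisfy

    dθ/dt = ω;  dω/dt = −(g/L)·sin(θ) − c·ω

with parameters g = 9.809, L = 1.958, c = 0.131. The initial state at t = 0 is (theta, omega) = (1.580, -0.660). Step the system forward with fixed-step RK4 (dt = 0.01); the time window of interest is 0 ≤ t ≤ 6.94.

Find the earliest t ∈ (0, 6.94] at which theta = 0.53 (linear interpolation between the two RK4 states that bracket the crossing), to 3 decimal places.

t=0.000: state=(1.580, -0.660)
step 1 (dt=0.01): k1=(-0.660, -4.923), k2=(-0.685, -4.920), k3=(-0.685, -4.920), k4=(-0.709, -4.917); state += dt/6·(k1+2k2+2k3+k4)
t=0.010: state=(1.573, -0.709)
t=0.020: state=(1.566, -0.758)
t=0.030: state=(1.558, -0.807)
continuing one RK4 step at a time; state shown every 25 steps (Δt=0.25):
t=0.250: state=(1.264, -1.856)
t=0.500: state=(0.671, -2.809)
t=0.540: state=(0.557, -2.909)
next step: t=0.550: state=(0.528, -2.931) — theta has crossed 0.53
linear interpolation between t=0.540 (0.55685) and t=0.550 (0.52765) → t≈0.549

t = 0.549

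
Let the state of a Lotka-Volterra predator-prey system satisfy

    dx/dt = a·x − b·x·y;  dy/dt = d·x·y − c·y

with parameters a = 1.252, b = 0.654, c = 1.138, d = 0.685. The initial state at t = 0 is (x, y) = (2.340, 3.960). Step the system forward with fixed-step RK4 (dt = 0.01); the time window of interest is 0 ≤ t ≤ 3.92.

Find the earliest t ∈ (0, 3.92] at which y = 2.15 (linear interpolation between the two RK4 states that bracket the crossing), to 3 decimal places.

t = 1.469

t=0.000: state=(2.340, 3.960)
step 1 (dt=0.01): k1=(-3.131, 1.841), k2=(-3.124, 1.803), k3=(-3.123, 1.803), k4=(-3.116, 1.764); state += dt/6·(k1+2k2+2k3+k4)
t=0.010: state=(2.309, 3.978)
t=0.020: state=(2.278, 3.995)
t=0.030: state=(2.247, 4.012)
continuing one RK4 step at a time; state shown every 20 steps (Δt=0.2):
t=0.200: state=(1.760, 4.171)
t=0.400: state=(1.313, 4.094)
t=0.600: state=(1.004, 3.816)
t=0.800: state=(0.802, 3.436)
t=1.000: state=(0.675, 3.026)
t=1.200: state=(0.599, 2.628)
t=1.400: state=(0.559, 2.266)
t=1.460: state=(0.553, 2.165)
next step: t=1.470: state=(0.552, 2.148) — y has crossed 2.15
linear interpolation between t=1.460 (2.16487) and t=1.470 (2.14849) → t≈1.469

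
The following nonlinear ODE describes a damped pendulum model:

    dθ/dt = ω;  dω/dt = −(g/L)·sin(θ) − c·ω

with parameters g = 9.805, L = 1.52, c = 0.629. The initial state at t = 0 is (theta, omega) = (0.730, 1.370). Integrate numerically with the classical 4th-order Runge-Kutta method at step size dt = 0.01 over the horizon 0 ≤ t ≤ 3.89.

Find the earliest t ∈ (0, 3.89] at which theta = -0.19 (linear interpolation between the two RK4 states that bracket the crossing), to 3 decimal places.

t=0.000: state=(0.730, 1.370)
step 1 (dt=0.01): k1=(1.370, -5.163), k2=(1.344, -5.180), k3=(1.344, -5.179), k4=(1.318, -5.195); state += dt/6·(k1+2k2+2k3+k4)
t=0.010: state=(0.743, 1.318)
t=0.020: state=(0.756, 1.266)
t=0.030: state=(0.769, 1.214)
continuing one RK4 step at a time; state shown every 20 steps (Δt=0.2):
t=0.200: state=(0.898, 0.312)
t=0.400: state=(0.860, -0.671)
t=0.600: state=(0.645, -1.428)
t=0.800: state=(0.313, -1.819)
t=1.000: state=(-0.052, -1.755)
t=1.080: state=(-0.187, -1.608)
next step: t=1.090: state=(-0.203, -1.586) — theta has crossed -0.19
linear interpolation between t=1.080 (-0.18669) and t=1.090 (-0.20266) → t≈1.082

t = 1.082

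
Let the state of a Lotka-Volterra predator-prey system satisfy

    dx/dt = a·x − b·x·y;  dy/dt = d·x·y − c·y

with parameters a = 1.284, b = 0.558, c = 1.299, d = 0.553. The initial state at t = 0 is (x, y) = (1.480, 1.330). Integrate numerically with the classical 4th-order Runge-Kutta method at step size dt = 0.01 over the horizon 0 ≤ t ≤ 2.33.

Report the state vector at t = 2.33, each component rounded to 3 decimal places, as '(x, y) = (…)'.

(x, y) = (3.878, 3.257)

t=0.000: state=(1.480, 1.330)
step 1 (dt=0.01): k1=(0.802, -0.639), k2=(0.807, -0.635), k3=(0.807, -0.635), k4=(0.812, -0.630); state += dt/6·(k1+2k2+2k3+k4)
t=0.010: state=(1.488, 1.324)
t=0.020: state=(1.496, 1.317)
t=0.030: state=(1.504, 1.311)
continuing one RK4 step at a time; state shown every 10 steps (Δt=0.1):
t=0.100: state=(1.565, 1.271)
t=0.200: state=(1.660, 1.220)
t=0.300: state=(1.766, 1.178)
t=0.400: state=(1.882, 1.144)
t=0.500: state=(2.009, 1.118)
t=0.600: state=(2.147, 1.102)
t=0.700: state=(2.296, 1.094)
t=0.800: state=(2.456, 1.095)
t=0.900: state=(2.626, 1.107)
t=1.000: state=(2.805, 1.130)
t=1.100: state=(2.992, 1.165)
t=1.200: state=(3.184, 1.213)
t=1.300: state=(3.377, 1.277)
t=1.400: state=(3.568, 1.359)
t=1.500: state=(3.750, 1.461)
t=1.600: state=(3.917, 1.587)
t=1.700: state=(4.060, 1.737)
t=1.800: state=(4.169, 1.916)
t=1.900: state=(4.236, 2.123)
t=2.000: state=(4.250, 2.358)
t=2.100: state=(4.207, 2.617)
t=2.200: state=(4.102, 2.893)
t=2.300: state=(3.938, 3.174)
t=2.330: state=(3.878, 3.257)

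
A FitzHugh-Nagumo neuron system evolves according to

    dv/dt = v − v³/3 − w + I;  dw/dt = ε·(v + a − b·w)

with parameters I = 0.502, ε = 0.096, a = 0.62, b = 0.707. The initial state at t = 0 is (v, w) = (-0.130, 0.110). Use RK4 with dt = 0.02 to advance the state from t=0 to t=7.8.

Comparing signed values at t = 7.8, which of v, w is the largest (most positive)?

t=0.000: state=(-0.130, 0.110)
step 1 (dt=0.02): k1=(0.263, 0.040), k2=(0.265, 0.040), k3=(0.265, 0.040), k4=(0.267, 0.040); state += dt/6·(k1+2k2+2k3+k4)
t=0.020: state=(-0.125, 0.111)
t=0.040: state=(-0.119, 0.112)
t=0.060: state=(-0.114, 0.112)
continuing one RK4 step at a time; state shown every 25 steps (Δt=0.5):
t=0.500: state=(0.034, 0.133)
t=1.000: state=(0.285, 0.165)
t=1.500: state=(0.653, 0.210)
t=2.000: state=(1.102, 0.274)
t=2.500: state=(1.472, 0.356)
t=3.000: state=(1.654, 0.448)
t=3.500: state=(1.702, 0.542)
t=4.000: state=(1.691, 0.633)
t=4.500: state=(1.657, 0.720)
t=5.000: state=(1.615, 0.803)
t=5.500: state=(1.569, 0.880)
t=6.000: state=(1.519, 0.953)
t=6.500: state=(1.468, 1.021)
t=7.000: state=(1.414, 1.084)
t=7.500: state=(1.357, 1.143)
t=7.800: state=(1.322, 1.175)
compare at T: v=1.322, w=1.175

largest component: v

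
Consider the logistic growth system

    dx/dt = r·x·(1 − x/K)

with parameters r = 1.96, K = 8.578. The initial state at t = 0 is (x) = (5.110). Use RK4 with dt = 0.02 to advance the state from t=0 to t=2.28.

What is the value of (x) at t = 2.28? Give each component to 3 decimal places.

(x) = (8.512)

t=0.000: state=(5.110)
step 1 (dt=0.02): k1=(4.049), k2=(4.034), k3=(4.034), k4=(4.017); state += dt/6·(k1+2k2+2k3+k4)
t=0.020: state=(5.191)
t=0.040: state=(5.271)
t=0.060: state=(5.350)
continuing one RK4 step at a time; state shown every 5 steps (Δt=0.1):
t=0.100: state=(5.506)
t=0.200: state=(5.881)
t=0.300: state=(6.230)
t=0.400: state=(6.549)
t=0.500: state=(6.837)
t=0.600: state=(7.093)
t=0.700: state=(7.318)
t=0.800: state=(7.515)
t=0.900: state=(7.684)
t=1.000: state=(7.830)
t=1.100: state=(7.953)
t=1.200: state=(8.058)
t=1.300: state=(8.145)
t=1.400: state=(8.219)
t=1.500: state=(8.281)
t=1.600: state=(8.332)
t=1.700: state=(8.375)
t=1.800: state=(8.410)
t=1.900: state=(8.440)
t=2.000: state=(8.464)
t=2.100: state=(8.484)
t=2.200: state=(8.501)
t=2.280: state=(8.512)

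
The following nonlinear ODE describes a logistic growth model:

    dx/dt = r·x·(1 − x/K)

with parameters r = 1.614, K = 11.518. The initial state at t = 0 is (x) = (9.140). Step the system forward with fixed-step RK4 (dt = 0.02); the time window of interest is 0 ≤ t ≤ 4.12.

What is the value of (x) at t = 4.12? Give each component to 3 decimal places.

t=0.000: state=(9.140)
step 1 (dt=0.02): k1=(3.046), k2=(3.017), k3=(3.017), k4=(2.988); state += dt/6·(k1+2k2+2k3+k4)
t=0.020: state=(9.200)
t=0.040: state=(9.260)
t=0.060: state=(9.318)
continuing one RK4 step at a time; state shown every 10 steps (Δt=0.2):
t=0.200: state=(9.692)
t=0.400: state=(10.135)
t=0.600: state=(10.482)
t=0.800: state=(10.749)
t=1.000: state=(10.951)
t=1.200: state=(11.102)
t=1.400: state=(11.213)
t=1.600: state=(11.296)
t=1.800: state=(11.356)
t=2.000: state=(11.400)
t=2.200: state=(11.433)
t=2.400: state=(11.456)
t=2.600: state=(11.473)
t=2.800: state=(11.485)
t=3.000: state=(11.494)
t=3.200: state=(11.501)
t=3.400: state=(11.506)
t=3.600: state=(11.509)
t=3.800: state=(11.512)
t=4.000: state=(11.513)
t=4.120: state=(11.514)

(x) = (11.514)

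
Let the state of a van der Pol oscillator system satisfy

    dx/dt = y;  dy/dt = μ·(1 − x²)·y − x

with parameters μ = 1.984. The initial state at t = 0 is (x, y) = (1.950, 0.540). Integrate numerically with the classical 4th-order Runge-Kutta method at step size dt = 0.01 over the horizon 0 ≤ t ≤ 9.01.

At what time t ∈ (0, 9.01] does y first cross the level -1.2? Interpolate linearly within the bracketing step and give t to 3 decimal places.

t = 2.555

t=0.000: state=(1.950, 0.540)
step 1 (dt=0.01): k1=(0.540, -4.952), k2=(0.515, -4.828), k3=(0.516, -4.831), k4=(0.492, -4.709); state += dt/6·(k1+2k2+2k3+k4)
t=0.010: state=(1.955, 0.492)
t=0.020: state=(1.960, 0.446)
t=0.030: state=(1.964, 0.402)
continuing one RK4 step at a time; state shown every 50 steps (Δt=0.5):
t=0.500: state=(1.923, -0.298)
t=1.000: state=(1.748, -0.392)
t=1.500: state=(1.531, -0.485)
t=2.000: state=(1.250, -0.660)
t=2.500: state=(0.828, -1.110)
t=2.550: state=(0.770, -1.191)
next step: t=2.560: state=(0.758, -1.209) — y has crossed -1.2
linear interpolation between t=2.550 (-1.19134) and t=2.560 (-1.20890) → t≈2.555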